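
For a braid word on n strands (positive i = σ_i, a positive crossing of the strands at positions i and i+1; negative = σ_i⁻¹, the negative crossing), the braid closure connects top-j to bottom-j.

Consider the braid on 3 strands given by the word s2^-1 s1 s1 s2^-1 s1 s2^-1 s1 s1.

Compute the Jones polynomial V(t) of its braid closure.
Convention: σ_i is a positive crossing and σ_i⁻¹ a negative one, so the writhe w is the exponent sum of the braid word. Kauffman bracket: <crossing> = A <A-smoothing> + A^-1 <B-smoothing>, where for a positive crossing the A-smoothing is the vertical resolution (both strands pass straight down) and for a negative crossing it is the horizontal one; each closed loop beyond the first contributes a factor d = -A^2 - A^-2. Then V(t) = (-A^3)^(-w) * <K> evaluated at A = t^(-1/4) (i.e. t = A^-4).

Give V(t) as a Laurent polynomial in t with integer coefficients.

-t^6 + 3*t^5 - 5*t^4 + 6*t^3 - 6*t^2 + 6*t - 4 + 3*t^-1 - t^-2

Derivation:
Braid: s2^-1 s1 s1 s2^-1 s1 s2^-1 s1 s1 on 3 strands, 8 crossings.
Writhe w = (#positive) - (#negative) = 5 - 3 = 2.
State-sum expansion of <K>. There are 2^8 = 256 states.
Each crossing splits two ways (0=vertical, 1=horizontal). The state's weight is A^(#A-smoothings - #B-smoothings) * d^(loops - 1).
Tabulate the states by total A-exponent and number of loops L (A-exp: L × count):
  A^8: L=4 ×1
  A^6: L=3 ×8
  A^4: L=2 ×26, L=4 ×2
  A^2: L=1 ×35, L=3 ×21
  A^0: L=2 ×63, L=4 ×7
  A^-2: L=3 ×55, L=5 ×1
  A^-4: L=4 ×28
  A^-6: L=5 ×8
  A^-8: L=6 ×1
Each group contributes A^e * Σ count * d^(L-1):
Powers of d = -A^2 - A^-2: d^2 = A^4 + 2 + A^-4; d^3 = -A^6 - 3*A^2 - 3*A^-2 - A^-6; d^4 = A^8 + 4*A^4 + 6 + 4*A^-4 + A^-8; d^5 = -A^10 - 5*A^6 - 10*A^2 - 10*A^-2 - 5*A^-6 - A^-10.
  A^8 * (d^3) = -A^14 - 3*A^10 - 3*A^6 - A^2
  A^6 * (8*d^2) = 8*A^10 + 16*A^6 + 8*A^2
  A^4 * (26*d + 2*d^3) = -2*A^10 - 32*A^6 - 32*A^2 - 2*A^-2
  A^2 * (35 + 21*d^2) = 21*A^6 + 77*A^2 + 21*A^-2
  A^0 * (63*d + 7*d^3) = -7*A^6 - 84*A^2 - 84*A^-2 - 7*A^-6
  A^-2 * (55*d^2 + d^4) = A^6 + 59*A^2 + 116*A^-2 + 59*A^-6 + A^-10
  A^-4 * (28*d^3) = -28*A^2 - 84*A^-2 - 84*A^-6 - 28*A^-10
  A^-6 * (8*d^4) = 8*A^2 + 32*A^-2 + 48*A^-6 + 32*A^-10 + 8*A^-14
  A^-8 * (d^5) = -A^2 - 5*A^-2 - 10*A^-6 - 10*A^-10 - 5*A^-14 - A^-18
Summing the groups: <K> = -A^14 + 3*A^10 - 4*A^6 + 6*A^2 - 6*A^-2 + 6*A^-6 - 5*A^-10 + 3*A^-14 - A^-18
Normalise by the writhe: (-A^3)^(-w) = (-A^3)^(-2) = A^-6, so f(A) = A^-6 * <K> = -A^8 + 3*A^4 - 4 + 6*A^-4 - 6*A^-8 + 6*A^-12 - 5*A^-16 + 3*A^-20 - A^-24.
Substitute A = t^(-1/4), i.e. A^e → t^(-e/4): V(t) = -t^6 + 3*t^5 - 5*t^4 + 6*t^3 - 6*t^2 + 6*t - 4 + 3*t^-1 - t^-2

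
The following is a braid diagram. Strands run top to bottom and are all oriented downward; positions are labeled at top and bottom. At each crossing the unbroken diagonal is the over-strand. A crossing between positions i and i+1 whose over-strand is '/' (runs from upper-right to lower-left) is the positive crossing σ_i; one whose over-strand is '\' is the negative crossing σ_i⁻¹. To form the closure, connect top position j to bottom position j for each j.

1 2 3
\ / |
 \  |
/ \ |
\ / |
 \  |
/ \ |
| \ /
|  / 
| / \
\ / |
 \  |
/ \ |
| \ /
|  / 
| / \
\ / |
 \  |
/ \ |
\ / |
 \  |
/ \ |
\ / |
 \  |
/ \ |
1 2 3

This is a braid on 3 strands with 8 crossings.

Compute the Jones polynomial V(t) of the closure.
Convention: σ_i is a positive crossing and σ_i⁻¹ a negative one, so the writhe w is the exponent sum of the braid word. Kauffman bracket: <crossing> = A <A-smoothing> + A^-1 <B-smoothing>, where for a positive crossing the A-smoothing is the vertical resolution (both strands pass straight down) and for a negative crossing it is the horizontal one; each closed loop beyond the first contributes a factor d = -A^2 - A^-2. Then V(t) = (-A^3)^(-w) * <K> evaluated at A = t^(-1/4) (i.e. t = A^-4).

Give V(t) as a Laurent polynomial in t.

1 - t^-1 + 2*t^-2 - 2*t^-3 + 3*t^-4 - 3*t^-5 + 2*t^-6 - 2*t^-7 + t^-8

Derivation:
Reading the diagram top to bottom ('/'-over between positions i,i+1 = s_i, '\'-over = s_i^-1): braid word = s1^-1 s1^-1 s2 s1^-1 s2 s1^-1 s1^-1 s1^-1.
Braid: s1^-1 s1^-1 s2 s1^-1 s2 s1^-1 s1^-1 s1^-1 on 3 strands, 8 crossings.
Writhe w = (#positive) - (#negative) = 2 - 6 = -4.
Computing the Kauffman bracket via state sum. There are 2^8 = 256 states.
Smooth each crossing (0=||, 1=⌣⌢); contribution A^(Σ sign_k(1-2s_k)) * d^(L-1).
Tabulate the states by total A-exponent and number of loops L (A-exp: L × count):
  A^8: L=7 ×1
  A^6: L=6 ×8
  A^4: L=5 ×28
  A^2: L=4 ×55, L=6 ×1
  A^0: L=3 ×65, L=5 ×5
  A^-2: L=2 ×46, L=4 ×10
  A^-4: L=1 ×17, L=3 ×11
  A^-6: L=2 ×8
  A^-8: L=3 ×1
Each group contributes A^e * Σ count * d^(L-1):
Powers of d = -A^2 - A^-2: d^2 = A^4 + 2 + A^-4; d^3 = -A^6 - 3*A^2 - 3*A^-2 - A^-6; d^4 = A^8 + 4*A^4 + 6 + 4*A^-4 + A^-8; d^5 = -A^10 - 5*A^6 - 10*A^2 - 10*A^-2 - 5*A^-6 - A^-10; d^6 = A^12 + 6*A^8 + 15*A^4 + 20 + 15*A^-4 + 6*A^-8 + A^-12.
  A^8 * (d^6) = A^20 + 6*A^16 + 15*A^12 + 20*A^8 + 15*A^4 + 6 + A^-4
  A^6 * (8*d^5) = -8*A^16 - 40*A^12 - 80*A^8 - 80*A^4 - 40 - 8*A^-4
  A^4 * (28*d^4) = 28*A^12 + 112*A^8 + 168*A^4 + 112 + 28*A^-4
  A^2 * (55*d^3 + d^5) = -A^12 - 60*A^8 - 175*A^4 - 175 - 60*A^-4 - A^-8
  A^0 * (65*d^2 + 5*d^4) = 5*A^8 + 85*A^4 + 160 + 85*A^-4 + 5*A^-8
  A^-2 * (46*d + 10*d^3) = -10*A^4 - 76 - 76*A^-4 - 10*A^-8
  A^-4 * (17 + 11*d^2) = 11 + 39*A^-4 + 11*A^-8
  A^-6 * (8*d) = -8*A^-4 - 8*A^-8
  A^-8 * (d^2) = A^-4 + 2*A^-8 + A^-12
Summing the groups: <K> = A^20 - 2*A^16 + 2*A^12 - 3*A^8 + 3*A^4 - 2 + 2*A^-4 - A^-8 + A^-12
Normalise by the writhe: (-A^3)^(-w) = (-A^3)^(4) = A^12, so f(A) = A^12 * <K> = A^32 - 2*A^28 + 2*A^24 - 3*A^20 + 3*A^16 - 2*A^12 + 2*A^8 - A^4 + 1.
Substitute A = t^(-1/4), i.e. A^e → t^(-e/4): V(t) = 1 - t^-1 + 2*t^-2 - 2*t^-3 + 3*t^-4 - 3*t^-5 + 2*t^-6 - 2*t^-7 + t^-8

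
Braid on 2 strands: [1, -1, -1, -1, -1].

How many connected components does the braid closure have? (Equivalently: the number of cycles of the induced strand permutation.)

Track the strand permutation on 2 strands, starting from identity.
  step 1: s1 swaps positions 1,2 -> [2 1]
  step 2: s1^-1 swaps positions 1,2 -> [1 2]
  step 3: s1^-1 swaps positions 1,2 -> [2 1]
  step 4: s1^-1 swaps positions 1,2 -> [1 2]
  step 5: s1^-1 swaps positions 1,2 -> [2 1]
Final permutation (position -> original strand): [2 1]
Closure components = cycle count of this permutation = 1.

Answer: 1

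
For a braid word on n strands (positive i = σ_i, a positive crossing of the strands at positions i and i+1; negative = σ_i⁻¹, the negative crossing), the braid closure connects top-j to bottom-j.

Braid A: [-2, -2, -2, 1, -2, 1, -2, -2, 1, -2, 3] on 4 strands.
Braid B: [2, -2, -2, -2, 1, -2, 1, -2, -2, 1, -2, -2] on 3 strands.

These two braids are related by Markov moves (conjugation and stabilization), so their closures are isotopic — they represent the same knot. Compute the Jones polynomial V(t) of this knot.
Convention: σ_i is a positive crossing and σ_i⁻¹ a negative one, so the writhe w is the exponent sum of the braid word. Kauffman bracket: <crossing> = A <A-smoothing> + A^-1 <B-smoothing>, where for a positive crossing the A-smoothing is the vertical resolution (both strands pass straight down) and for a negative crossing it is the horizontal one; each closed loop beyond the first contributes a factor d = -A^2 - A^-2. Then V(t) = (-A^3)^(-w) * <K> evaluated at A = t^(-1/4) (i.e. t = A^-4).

Markov-equivalent braids have isotopic closures, hence identical knot invariants. Strip the Markov moves from each word to reach a common short braid β, then compute V(t) once on β.
Braid A: s2^-1 s2^-1 s2^-1 s1 s2^-1 s1 s2^-1 s2^-1 s1 s2^-1 s3 on 4 strands reduces by inverse Markov moves (closure unchanged at each step):
  Destabilize: the word has the form β·s3 where s3 occurs only as the final letter (β ∈ B_3); drop it and the last strand → 3 strands.
Reduced to β = s2^-1 s2^-1 s2^-1 s1 s2^-1 s1 s2^-1 s2^-1 s1 s2^-1 on 3 strands, 10 crossings.
Braid B: s2 s2^-1 s2^-1 s2^-1 s1 s2^-1 s1 s2^-1 s2^-1 s1 s2^-1 s2^-1 on 3 strands reduces by inverse Markov moves (closure unchanged at each step):
  Deconjugate: the word is γ·β·γ⁻¹ with γ = s2 (prefix) and γ⁻¹ = s2^-1 (suffix); strip both.
Reduced to β = s2^-1 s2^-1 s2^-1 s1 s2^-1 s1 s2^-1 s2^-1 s1 s2^-1 on 3 strands, 10 crossings.
Both give the same β = s2^-1 s2^-1 s2^-1 s1 s2^-1 s1 s2^-1 s2^-1 s1 s2^-1 on 3 strands, so one state sum suffices:
Braid: s2^-1 s2^-1 s2^-1 s1 s2^-1 s1 s2^-1 s2^-1 s1 s2^-1 on 3 strands, 10 crossings.
Writhe w = (#positive) - (#negative) = 3 - 7 = -4.
Computing the Kauffman bracket via state sum. There are 2^10 = 1024 states.
For each crossing: s=0 is the vertical smoothing, s=1 horizontal. Crossing k contributes A^(sign_k * (1 - 2*s_k)); loop factor d = -A^2 - A^-2.
Tabulate the states by total A-exponent and number of loops L (A-exp: L × count):
  A^10: L=8 ×1
  A^8: L=7 ×10
  A^6: L=6 ×45
  A^4: L=5 ×119, L=7 ×1
  A^2: L=4 ×202, L=6 ×8
  A^0: L=3 ×224, L=5 ×28
  A^-2: L=2 ×156, L=4 ×53, L=6 ×1
  A^-4: L=1 ×57, L=3 ×59, L=5 ×4
  A^-6: L=2 ×38, L=4 ×7
  A^-8: L=3 ×10
  A^-10: L=4 ×1
Each group contributes A^e * Σ count * d^(L-1):
Powers of d = -A^2 - A^-2: d^2 = A^4 + 2 + A^-4; d^3 = -A^6 - 3*A^2 - 3*A^-2 - A^-6; d^4 = A^8 + 4*A^4 + 6 + 4*A^-4 + A^-8; d^5 = -A^10 - 5*A^6 - 10*A^2 - 10*A^-2 - 5*A^-6 - A^-10; d^6 = A^12 + 6*A^8 + 15*A^4 + 20 + 15*A^-4 + 6*A^-8 + A^-12; d^7 = -A^14 - 7*A^10 - 21*A^6 - 35*A^2 - 35*A^-2 - 21*A^-6 - 7*A^-10 - A^-14.
  A^10 * (d^7) = -A^24 - 7*A^20 - 21*A^16 - 35*A^12 - 35*A^8 - 21*A^4 - 7 - A^-4
  A^8 * (10*d^6) = 10*A^20 + 60*A^16 + 150*A^12 + 200*A^8 + 150*A^4 + 60 + 10*A^-4
  A^6 * (45*d^5) = -45*A^16 - 225*A^12 - 450*A^8 - 450*A^4 - 225 - 45*A^-4
  A^4 * (119*d^4 + d^6) = A^16 + 125*A^12 + 491*A^8 + 734*A^4 + 491 + 125*A^-4 + A^-8
  A^2 * (202*d^3 + 8*d^5) = -8*A^12 - 242*A^8 - 686*A^4 - 686 - 242*A^-4 - 8*A^-8
  A^0 * (224*d^2 + 28*d^4) = 28*A^8 + 336*A^4 + 616 + 336*A^-4 + 28*A^-8
  A^-2 * (156*d + 53*d^3 + d^5) = -A^8 - 58*A^4 - 325 - 325*A^-4 - 58*A^-8 - A^-12
  A^-4 * (57 + 59*d^2 + 4*d^4) = 4*A^4 + 75 + 199*A^-4 + 75*A^-8 + 4*A^-12
  A^-6 * (38*d + 7*d^3) = -7 - 59*A^-4 - 59*A^-8 - 7*A^-12
  A^-8 * (10*d^2) = 10*A^-4 + 20*A^-8 + 10*A^-12
  A^-10 * (d^3) = -A^-4 - 3*A^-8 - 3*A^-12 - A^-16
Summing the groups: <K> = -A^24 + 3*A^20 - 5*A^16 + 7*A^12 - 9*A^8 + 9*A^4 - 8 + 7*A^-4 - 4*A^-8 + 3*A^-12 - A^-16
Normalise by the writhe: (-A^3)^(-w) = (-A^3)^(4) = A^12, so f(A) = A^12 * <K> = -A^36 + 3*A^32 - 5*A^28 + 7*A^24 - 9*A^20 + 9*A^16 - 8*A^12 + 7*A^8 - 4*A^4 + 3 - A^-4.
Substitute A = t^(-1/4), i.e. A^e → t^(-e/4): V(t) = -t + 3 - 4*t^-1 + 7*t^-2 - 8*t^-3 + 9*t^-4 - 9*t^-5 + 7*t^-6 - 5*t^-7 + 3*t^-8 - t^-9

Answer: -t + 3 - 4*t^-1 + 7*t^-2 - 8*t^-3 + 9*t^-4 - 9*t^-5 + 7*t^-6 - 5*t^-7 + 3*t^-8 - t^-9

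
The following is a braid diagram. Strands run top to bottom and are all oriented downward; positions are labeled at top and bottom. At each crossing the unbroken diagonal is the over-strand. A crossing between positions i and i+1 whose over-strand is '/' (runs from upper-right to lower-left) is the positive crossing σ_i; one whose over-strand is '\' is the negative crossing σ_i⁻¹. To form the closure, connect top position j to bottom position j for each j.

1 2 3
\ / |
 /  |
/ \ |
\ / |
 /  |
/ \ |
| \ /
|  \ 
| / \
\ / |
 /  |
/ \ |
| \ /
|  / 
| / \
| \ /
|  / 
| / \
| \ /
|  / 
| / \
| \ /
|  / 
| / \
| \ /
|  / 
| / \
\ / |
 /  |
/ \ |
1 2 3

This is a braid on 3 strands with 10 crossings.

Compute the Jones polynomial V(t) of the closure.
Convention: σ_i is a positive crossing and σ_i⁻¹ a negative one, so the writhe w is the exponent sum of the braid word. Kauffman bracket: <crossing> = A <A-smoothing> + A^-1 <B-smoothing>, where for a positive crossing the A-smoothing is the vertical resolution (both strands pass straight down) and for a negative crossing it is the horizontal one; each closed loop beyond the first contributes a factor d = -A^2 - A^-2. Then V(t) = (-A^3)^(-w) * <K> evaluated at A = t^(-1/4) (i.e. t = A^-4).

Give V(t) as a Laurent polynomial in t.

-t^12 + 2*t^11 - 4*t^10 + 5*t^9 - 5*t^8 + 5*t^7 - 4*t^6 + 3*t^5 - t^4 + t^3

Derivation:
Reading the diagram top to bottom ('/'-over between positions i,i+1 = s_i, '\'-over = s_i^-1): braid word = s1 s1 s2^-1 s1 s2 s2 s2 s2 s2 s1.
Braid: s1 s1 s2^-1 s1 s2 s2 s2 s2 s2 s1 on 3 strands, 10 crossings.
Writhe w = (#positive) - (#negative) = 9 - 1 = 8.
Computing the Kauffman bracket via state sum. There are 2^10 = 1024 states.
Each crossing splits two ways (0=vertical, 1=horizontal). The state's weight is A^(#A-smoothings - #B-smoothings) * d^(loops - 1).
Tabulate the states by total A-exponent and number of loops L (A-exp: L × count):
  A^10: L=2 ×1
  A^8: L=1 ×4, L=3 ×6
  A^6: L=2 ×35, L=4 ×10
  A^4: L=1 ×35, L=3 ×75, L=5 ×10
  A^2: L=2 ×115, L=4 ×90, L=6 ×5
  A^0: L=3 ×185, L=5 ×66, L=7 ×1
  A^-2: L=4 ×180, L=6 ×30
  A^-4: L=5 ×112, L=7 ×8
  A^-6: L=6 ×44, L=8 ×1
  A^-8: L=7 ×10
  A^-10: L=8 ×1
Each group contributes A^e * Σ count * d^(L-1):
Powers of d = -A^2 - A^-2: d^2 = A^4 + 2 + A^-4; d^3 = -A^6 - 3*A^2 - 3*A^-2 - A^-6; d^4 = A^8 + 4*A^4 + 6 + 4*A^-4 + A^-8; d^5 = -A^10 - 5*A^6 - 10*A^2 - 10*A^-2 - 5*A^-6 - A^-10; d^6 = A^12 + 6*A^8 + 15*A^4 + 20 + 15*A^-4 + 6*A^-8 + A^-12; d^7 = -A^14 - 7*A^10 - 21*A^6 - 35*A^2 - 35*A^-2 - 21*A^-6 - 7*A^-10 - A^-14.
  A^10 * (d) = -A^12 - A^8
  A^8 * (4 + 6*d^2) = 6*A^12 + 16*A^8 + 6*A^4
  A^6 * (35*d + 10*d^3) = -10*A^12 - 65*A^8 - 65*A^4 - 10
  A^4 * (35 + 75*d^2 + 10*d^4) = 10*A^12 + 115*A^8 + 245*A^4 + 115 + 10*A^-4
  A^2 * (115*d + 90*d^3 + 5*d^5) = -5*A^12 - 115*A^8 - 435*A^4 - 435 - 115*A^-4 - 5*A^-8
  A^0 * (185*d^2 + 66*d^4 + d^6) = A^12 + 72*A^8 + 464*A^4 + 786 + 464*A^-4 + 72*A^-8 + A^-12
  A^-2 * (180*d^3 + 30*d^5) = -30*A^8 - 330*A^4 - 840 - 840*A^-4 - 330*A^-8 - 30*A^-12
  A^-4 * (112*d^4 + 8*d^6) = 8*A^8 + 160*A^4 + 568 + 832*A^-4 + 568*A^-8 + 160*A^-12 + 8*A^-16
  A^-6 * (44*d^5 + d^7) = -A^8 - 51*A^4 - 241 - 475*A^-4 - 475*A^-8 - 241*A^-12 - 51*A^-16 - A^-20
  A^-8 * (10*d^6) = 10*A^4 + 60 + 150*A^-4 + 200*A^-8 + 150*A^-12 + 60*A^-16 + 10*A^-20
  A^-10 * (d^7) = -A^4 - 7 - 21*A^-4 - 35*A^-8 - 35*A^-12 - 21*A^-16 - 7*A^-20 - A^-24
Summing the groups: <K> = A^12 - A^8 + 3*A^4 - 4 + 5*A^-4 - 5*A^-8 + 5*A^-12 - 4*A^-16 + 2*A^-20 - A^-24
Normalise by the writhe: (-A^3)^(-w) = (-A^3)^(-8) = A^-24, so f(A) = A^-24 * <K> = A^-12 - A^-16 + 3*A^-20 - 4*A^-24 + 5*A^-28 - 5*A^-32 + 5*A^-36 - 4*A^-40 + 2*A^-44 - A^-48.
Substitute A = t^(-1/4), i.e. A^e → t^(-e/4): V(t) = -t^12 + 2*t^11 - 4*t^10 + 5*t^9 - 5*t^8 + 5*t^7 - 4*t^6 + 3*t^5 - t^4 + t^3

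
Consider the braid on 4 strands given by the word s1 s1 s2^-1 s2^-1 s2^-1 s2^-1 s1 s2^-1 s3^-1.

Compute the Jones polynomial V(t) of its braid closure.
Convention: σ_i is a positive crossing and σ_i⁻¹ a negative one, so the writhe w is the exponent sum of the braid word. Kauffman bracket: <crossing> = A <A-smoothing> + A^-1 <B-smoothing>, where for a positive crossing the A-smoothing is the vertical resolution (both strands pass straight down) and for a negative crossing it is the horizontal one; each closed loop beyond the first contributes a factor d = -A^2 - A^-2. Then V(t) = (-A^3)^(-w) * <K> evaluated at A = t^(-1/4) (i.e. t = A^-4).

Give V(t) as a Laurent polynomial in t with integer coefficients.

The presented braid s1 s1 s2^-1 s2^-1 s2^-1 s2^-1 s1 s2^-1 s3^-1 on 4 strands reduces by inverse Markov moves (closure unchanged at each step):
  Destabilize: the word has the form β·s3^-1 where s3^-1 occurs only as the final letter (β ∈ B_3); drop it and the last strand → 3 strands.
Reduced to β = s1 s1 s2^-1 s2^-1 s2^-1 s2^-1 s1 s2^-1 on 3 strands, 8 crossings.
Compute on β:
Braid: s1 s1 s2^-1 s2^-1 s2^-1 s2^-1 s1 s2^-1 on 3 strands, 8 crossings.
Writhe w = (#positive) - (#negative) = 3 - 5 = -2.
Computing the Kauffman bracket via state sum. There are 2^8 = 256 states.
For each crossing: s=0 is the vertical smoothing, s=1 horizontal. Crossing k contributes A^(sign_k * (1 - 2*s_k)); loop factor d = -A^2 - A^-2.
Tabulate the states by total A-exponent and number of loops L (A-exp: L × count):
  A^8: L=6 ×1
  A^6: L=5 ×8
  A^4: L=4 ×27, L=6 ×1
  A^2: L=3 ×48, L=5 ×8
  A^0: L=2 ×47, L=4 ×22, L=6 ×1
  A^-2: L=1 ×23, L=3 ×29, L=5 ×4
  A^-4: L=2 ×22, L=4 ×6
  A^-6: L=3 ×8
  A^-8: L=4 ×1
Each group contributes A^e * Σ count * d^(L-1):
Powers of d = -A^2 - A^-2: d^2 = A^4 + 2 + A^-4; d^3 = -A^6 - 3*A^2 - 3*A^-2 - A^-6; d^4 = A^8 + 4*A^4 + 6 + 4*A^-4 + A^-8; d^5 = -A^10 - 5*A^6 - 10*A^2 - 10*A^-2 - 5*A^-6 - A^-10.
  A^8 * (d^5) = -A^18 - 5*A^14 - 10*A^10 - 10*A^6 - 5*A^2 - A^-2
  A^6 * (8*d^4) = 8*A^14 + 32*A^10 + 48*A^6 + 32*A^2 + 8*A^-2
  A^4 * (27*d^3 + d^5) = -A^14 - 32*A^10 - 91*A^6 - 91*A^2 - 32*A^-2 - A^-6
  A^2 * (48*d^2 + 8*d^4) = 8*A^10 + 80*A^6 + 144*A^2 + 80*A^-2 + 8*A^-6
  A^0 * (47*d + 22*d^3 + d^5) = -A^10 - 27*A^6 - 123*A^2 - 123*A^-2 - 27*A^-6 - A^-10
  A^-2 * (23 + 29*d^2 + 4*d^4) = 4*A^6 + 45*A^2 + 105*A^-2 + 45*A^-6 + 4*A^-10
  A^-4 * (22*d + 6*d^3) = -6*A^2 - 40*A^-2 - 40*A^-6 - 6*A^-10
  A^-6 * (8*d^2) = 8*A^-2 + 16*A^-6 + 8*A^-10
  A^-8 * (d^3) = -A^-2 - 3*A^-6 - 3*A^-10 - A^-14
Summing the groups: <K> = -A^18 + 2*A^14 - 3*A^10 + 4*A^6 - 4*A^2 + 4*A^-2 - 2*A^-6 + 2*A^-10 - A^-14
Normalise by the writhe: (-A^3)^(-w) = (-A^3)^(2) = A^6, so f(A) = A^6 * <K> = -A^24 + 2*A^20 - 3*A^16 + 4*A^12 - 4*A^8 + 4*A^4 - 2 + 2*A^-4 - A^-8.
Substitute A = t^(-1/4), i.e. A^e → t^(-e/4): V(t) = -t^2 + 2*t - 2 + 4*t^-1 - 4*t^-2 + 4*t^-3 - 3*t^-4 + 2*t^-5 - t^-6

Answer: -t^2 + 2*t - 2 + 4*t^-1 - 4*t^-2 + 4*t^-3 - 3*t^-4 + 2*t^-5 - t^-6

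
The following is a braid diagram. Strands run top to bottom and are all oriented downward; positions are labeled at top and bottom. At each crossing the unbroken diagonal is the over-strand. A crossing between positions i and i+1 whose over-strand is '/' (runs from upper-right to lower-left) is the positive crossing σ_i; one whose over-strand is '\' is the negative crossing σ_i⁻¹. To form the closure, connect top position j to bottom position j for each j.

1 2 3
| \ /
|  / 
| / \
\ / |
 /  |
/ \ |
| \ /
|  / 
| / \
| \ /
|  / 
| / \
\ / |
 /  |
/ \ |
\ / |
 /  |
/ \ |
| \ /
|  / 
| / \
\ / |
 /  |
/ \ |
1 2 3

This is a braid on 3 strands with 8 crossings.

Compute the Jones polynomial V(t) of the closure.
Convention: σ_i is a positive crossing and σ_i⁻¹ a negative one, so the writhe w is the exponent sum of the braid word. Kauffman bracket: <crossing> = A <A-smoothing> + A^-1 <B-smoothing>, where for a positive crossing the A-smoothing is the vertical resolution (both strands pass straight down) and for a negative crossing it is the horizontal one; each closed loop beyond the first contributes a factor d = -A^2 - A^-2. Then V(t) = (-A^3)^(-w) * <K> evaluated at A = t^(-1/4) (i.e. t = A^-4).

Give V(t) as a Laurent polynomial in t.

Reading the diagram top to bottom ('/'-over between positions i,i+1 = s_i, '\'-over = s_i^-1): braid word = s2 s1 s2 s2 s1 s1 s2 s1.
Braid: s2 s1 s2 s2 s1 s1 s2 s1 on 3 strands, 8 crossings.
Writhe w = (#positive) - (#negative) = 8 - 0 = 8.
Enumerate smoothing states for the bracket polynomial. There are 2^8 = 256 states.
For each crossing: s=0 is the vertical smoothing, s=1 horizontal. Crossing k contributes A^(sign_k * (1 - 2*s_k)); loop factor d = -A^2 - A^-2.
Tabulate the states by total A-exponent and number of loops L (A-exp: L × count):
  A^8: L=3 ×1
  A^6: L=2 ×8
  A^4: L=1 ×16, L=3 ×12
  A^2: L=2 ×48, L=4 ×8
  A^0: L=1 ×17, L=3 ×51, L=5 ×2
  A^-2: L=2 ×34, L=4 ×22
  A^-4: L=1 ×4, L=3 ×21, L=5 ×3
  A^-6: L=2 ×4, L=4 ×4
  A^-8: L=3 ×1
Each group contributes A^e * Σ count * d^(L-1):
Powers of d = -A^2 - A^-2: d^2 = A^4 + 2 + A^-4; d^3 = -A^6 - 3*A^2 - 3*A^-2 - A^-6; d^4 = A^8 + 4*A^4 + 6 + 4*A^-4 + A^-8.
  A^8 * (d^2) = A^12 + 2*A^8 + A^4
  A^6 * (8*d) = -8*A^8 - 8*A^4
  A^4 * (16 + 12*d^2) = 12*A^8 + 40*A^4 + 12
  A^2 * (48*d + 8*d^3) = -8*A^8 - 72*A^4 - 72 - 8*A^-4
  A^0 * (17 + 51*d^2 + 2*d^4) = 2*A^8 + 59*A^4 + 131 + 59*A^-4 + 2*A^-8
  A^-2 * (34*d + 22*d^3) = -22*A^4 - 100 - 100*A^-4 - 22*A^-8
  A^-4 * (4 + 21*d^2 + 3*d^4) = 3*A^4 + 33 + 64*A^-4 + 33*A^-8 + 3*A^-12
  A^-6 * (4*d + 4*d^3) = -4 - 16*A^-4 - 16*A^-8 - 4*A^-12
  A^-8 * (d^2) = A^-4 + 2*A^-8 + A^-12
Summing the groups: <K> = A^12 + A^4 - A^-8
Normalise by the writhe: (-A^3)^(-w) = (-A^3)^(-8) = A^-24, so f(A) = A^-24 * <K> = A^-12 + A^-20 - A^-32.
Substitute A = t^(-1/4), i.e. A^e → t^(-e/4): V(t) = -t^8 + t^5 + t^3

Answer: -t^8 + t^5 + t^3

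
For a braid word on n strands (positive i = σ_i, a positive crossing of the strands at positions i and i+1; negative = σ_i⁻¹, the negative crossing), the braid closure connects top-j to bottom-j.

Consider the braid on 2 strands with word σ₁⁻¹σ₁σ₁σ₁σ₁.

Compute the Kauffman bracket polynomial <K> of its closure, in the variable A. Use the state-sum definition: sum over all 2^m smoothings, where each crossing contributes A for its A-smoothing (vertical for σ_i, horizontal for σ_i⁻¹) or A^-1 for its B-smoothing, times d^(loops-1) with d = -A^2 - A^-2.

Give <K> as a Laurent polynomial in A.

-A^5 - A^-3 + A^-7

Derivation:
First cancel adjacent σ_i σ_i⁻¹ pairs (Reidemeister II — same braid, same closure): s1^-1 s1 s1 s1 s1 → s1 s1 s1.
Braid: s1 s1 s1 on 2 strands, 3 crossings.
Writhe w = (#positive) - (#negative) = 3 - 0 = 3.
Enumerate smoothing states for the bracket polynomial. There are 2^3 = 8 states.
Smooth each crossing (0=||, 1=⌣⌢); contribution A^(Σ sign_k(1-2s_k)) * d^(L-1).
  state 000: A-exp=+3, loops=2, term = A^3 * d^1
  state 001: A-exp=+1, loops=1, term = A^1 * d^0
  state 010: A-exp=+1, loops=1, term = A^1 * d^0
  state 011: A-exp=-1, loops=2, term = A^-1 * d^1
  state 100: A-exp=+1, loops=1, term = A^1 * d^0
  state 101: A-exp=-1, loops=2, term = A^-1 * d^1
  state 110: A-exp=-1, loops=2, term = A^-1 * d^1
  state 111: A-exp=-3, loops=3, term = A^-3 * d^2
Collect the terms by A-exponent (count of states per loop number):
Powers of d = -A^2 - A^-2: d^2 = A^4 + 2 + A^-4.
  A^3 * (d) = -A^5 - A
  A^1 * (3) = 3*A
  A^-1 * (3*d) = -3*A - 3*A^-3
  A^-3 * (d^2) = A + 2*A^-3 + A^-7
Summing the groups: <K> = -A^5 - A^-3 + A^-7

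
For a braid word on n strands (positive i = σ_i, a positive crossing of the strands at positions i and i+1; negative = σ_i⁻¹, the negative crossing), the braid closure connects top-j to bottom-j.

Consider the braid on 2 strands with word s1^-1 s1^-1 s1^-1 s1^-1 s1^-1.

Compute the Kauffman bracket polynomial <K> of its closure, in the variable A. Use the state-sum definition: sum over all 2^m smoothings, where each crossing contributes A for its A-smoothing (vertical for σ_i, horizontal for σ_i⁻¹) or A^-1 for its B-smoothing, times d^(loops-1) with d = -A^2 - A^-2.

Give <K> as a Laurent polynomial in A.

Braid: s1^-1 s1^-1 s1^-1 s1^-1 s1^-1 on 2 strands, 5 crossings.
Writhe w = (#positive) - (#negative) = 0 - 5 = -5.
Computing the Kauffman bracket via state sum. There are 2^5 = 32 states.
For each crossing: s=0 is the vertical smoothing, s=1 horizontal. Crossing k contributes A^(sign_k * (1 - 2*s_k)); loop factor d = -A^2 - A^-2.
  state 00000: A-exp=-5, loops=2, term = A^-5 * d^1
  state 00001: A-exp=-3, loops=1, term = A^-3 * d^0
  state 00010: A-exp=-3, loops=1, term = A^-3 * d^0
  state 00011: A-exp=-1, loops=2, term = A^-1 * d^1
  state 00100: A-exp=-3, loops=1, term = A^-3 * d^0
  state 00101: A-exp=-1, loops=2, term = A^-1 * d^1
  state 00110: A-exp=-1, loops=2, term = A^-1 * d^1
  state 00111: A-exp=+1, loops=3, term = A^1 * d^2
  state 01000: A-exp=-3, loops=1, term = A^-3 * d^0
  state 01001: A-exp=-1, loops=2, term = A^-1 * d^1
  state 01010: A-exp=-1, loops=2, term = A^-1 * d^1
  state 01011: A-exp=+1, loops=3, term = A^1 * d^2
  state 01100: A-exp=-1, loops=2, term = A^-1 * d^1
  state 01101: A-exp=+1, loops=3, term = A^1 * d^2
  state 01110: A-exp=+1, loops=3, term = A^1 * d^2
  state 01111: A-exp=+3, loops=4, term = A^3 * d^3
  state 10000: A-exp=-3, loops=1, term = A^-3 * d^0
  state 10001: A-exp=-1, loops=2, term = A^-1 * d^1
  state 10010: A-exp=-1, loops=2, term = A^-1 * d^1
  state 10011: A-exp=+1, loops=3, term = A^1 * d^2
  state 10100: A-exp=-1, loops=2, term = A^-1 * d^1
  state 10101: A-exp=+1, loops=3, term = A^1 * d^2
  state 10110: A-exp=+1, loops=3, term = A^1 * d^2
  state 10111: A-exp=+3, loops=4, term = A^3 * d^3
  state 11000: A-exp=-1, loops=2, term = A^-1 * d^1
  state 11001: A-exp=+1, loops=3, term = A^1 * d^2
  state 11010: A-exp=+1, loops=3, term = A^1 * d^2
  state 11011: A-exp=+3, loops=4, term = A^3 * d^3
  state 11100: A-exp=+1, loops=3, term = A^1 * d^2
  state 11101: A-exp=+3, loops=4, term = A^3 * d^3
  state 11110: A-exp=+3, loops=4, term = A^3 * d^3
  state 11111: A-exp=+5, loops=5, term = A^5 * d^4
Collect the terms by A-exponent (count of states per loop number):
Powers of d = -A^2 - A^-2: d^2 = A^4 + 2 + A^-4; d^3 = -A^6 - 3*A^2 - 3*A^-2 - A^-6; d^4 = A^8 + 4*A^4 + 6 + 4*A^-4 + A^-8.
  A^5 * (d^4) = A^13 + 4*A^9 + 6*A^5 + 4*A + A^-3
  A^3 * (5*d^3) = -5*A^9 - 15*A^5 - 15*A - 5*A^-3
  A^1 * (10*d^2) = 10*A^5 + 20*A + 10*A^-3
  A^-1 * (10*d) = -10*A - 10*A^-3
  A^-3 * (5) = 5*A^-3
  A^-5 * (d) = -A^-3 - A^-7
Summing the groups: <K> = A^13 - A^9 + A^5 - A - A^-7

Answer: A^13 - A^9 + A^5 - A - A^-7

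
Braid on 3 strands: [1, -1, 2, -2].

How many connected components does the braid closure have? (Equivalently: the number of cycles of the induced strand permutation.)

Track the strand permutation on 3 strands, starting from identity.
  step 1: s1 swaps positions 1,2 -> [2 1 3]
  step 2: s1^-1 swaps positions 1,2 -> [1 2 3]
  step 3: s2 swaps positions 2,3 -> [1 3 2]
  step 4: s2^-1 swaps positions 2,3 -> [1 2 3]
Final permutation (position -> original strand): [1 2 3]
Closure components = cycle count of this permutation = 3.

Answer: 3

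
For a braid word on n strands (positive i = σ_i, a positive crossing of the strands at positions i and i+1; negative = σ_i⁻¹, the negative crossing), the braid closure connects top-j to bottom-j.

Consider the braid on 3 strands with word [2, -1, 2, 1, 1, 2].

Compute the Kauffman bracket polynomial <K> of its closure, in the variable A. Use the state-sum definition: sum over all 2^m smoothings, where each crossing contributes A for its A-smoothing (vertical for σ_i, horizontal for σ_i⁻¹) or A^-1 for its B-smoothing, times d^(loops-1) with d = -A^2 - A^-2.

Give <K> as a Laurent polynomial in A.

A^8 - A^4 + 2 - A^-4 + A^-8 - A^-12

Derivation:
Braid: s2 s1^-1 s2 s1 s1 s2 on 3 strands, 6 crossings.
Writhe w = (#positive) - (#negative) = 5 - 1 = 4.
State-sum expansion of <K>. There are 2^6 = 64 states.
Each crossing splits two ways (0=vertical, 1=horizontal). The state's weight is A^(#A-smoothings - #B-smoothings) * d^(loops - 1).
Tabulate the states by total A-exponent and number of loops L (A-exp: L × count):
  A^6: L=2 ×1
  A^4: L=1 ×3, L=3 ×3
  A^2: L=2 ×14, L=4 ×1
  A^0: L=1 ×10, L=3 ×10
  A^-2: L=2 ×13, L=4 ×2
  A^-4: L=3 ×6
  A^-6: L=4 ×1
Each group contributes A^e * Σ count * d^(L-1):
Powers of d = -A^2 - A^-2: d^2 = A^4 + 2 + A^-4; d^3 = -A^6 - 3*A^2 - 3*A^-2 - A^-6.
  A^6 * (d) = -A^8 - A^4
  A^4 * (3 + 3*d^2) = 3*A^8 + 9*A^4 + 3
  A^2 * (14*d + d^3) = -A^8 - 17*A^4 - 17 - A^-4
  A^0 * (10 + 10*d^2) = 10*A^4 + 30 + 10*A^-4
  A^-2 * (13*d + 2*d^3) = -2*A^4 - 19 - 19*A^-4 - 2*A^-8
  A^-4 * (6*d^2) = 6 + 12*A^-4 + 6*A^-8
  A^-6 * (d^3) = -1 - 3*A^-4 - 3*A^-8 - A^-12
Summing the groups: <K> = A^8 - A^4 + 2 - A^-4 + A^-8 - A^-12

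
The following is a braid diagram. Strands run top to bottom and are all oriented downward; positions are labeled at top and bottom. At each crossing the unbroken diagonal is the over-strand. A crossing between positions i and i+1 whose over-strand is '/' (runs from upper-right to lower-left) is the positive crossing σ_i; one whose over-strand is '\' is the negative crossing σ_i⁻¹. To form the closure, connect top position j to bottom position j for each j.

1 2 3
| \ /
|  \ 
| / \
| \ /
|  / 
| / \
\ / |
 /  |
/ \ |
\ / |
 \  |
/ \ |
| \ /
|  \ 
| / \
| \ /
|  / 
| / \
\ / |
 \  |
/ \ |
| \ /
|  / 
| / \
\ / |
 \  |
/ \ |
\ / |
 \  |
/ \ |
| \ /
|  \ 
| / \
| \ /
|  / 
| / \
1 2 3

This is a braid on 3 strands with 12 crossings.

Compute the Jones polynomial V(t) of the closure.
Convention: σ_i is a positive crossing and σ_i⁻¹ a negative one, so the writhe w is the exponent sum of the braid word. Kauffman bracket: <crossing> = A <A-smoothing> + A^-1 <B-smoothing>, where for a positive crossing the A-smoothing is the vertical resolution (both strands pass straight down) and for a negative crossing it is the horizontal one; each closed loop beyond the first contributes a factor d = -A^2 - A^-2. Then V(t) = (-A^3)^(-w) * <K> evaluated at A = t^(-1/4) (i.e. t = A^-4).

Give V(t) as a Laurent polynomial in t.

t^-1 + t^-3 - t^-4

Derivation:
Reading the diagram top to bottom ('/'-over between positions i,i+1 = s_i, '\'-over = s_i^-1): braid word = s2^-1 s2 s1 s1^-1 s2^-1 s2 s1^-1 s2 s1^-1 s1^-1 s2^-1 s2.
The presented braid s2^-1 s2 s1 s1^-1 s2^-1 s2 s1^-1 s2 s1^-1 s1^-1 s2^-1 s2 on 3 strands reduces by inverse Markov moves (closure unchanged at each step):
  Deconjugate: the word is γ·β·γ⁻¹ with γ = s2^-1 s2 (prefix) and γ⁻¹ = s2^-1 s2 (suffix); strip both.
  Deconjugate: the word is γ·β·γ⁻¹ with γ = s1 (prefix) and γ⁻¹ = s1^-1 (suffix); strip both.
Reduced to β = s1^-1 s2^-1 s2 s1^-1 s2 s1^-1 on 3 strands, 6 crossings.
Compute on β:
First cancel adjacent σ_i σ_i⁻¹ pairs (Reidemeister II — same braid, same closure): s1^-1 s2^-1 s2 s1^-1 s2 s1^-1 → s1^-1 s1^-1 s2 s1^-1.
Braid: s1^-1 s1^-1 s2 s1^-1 on 3 strands, 4 crossings.
Writhe w = (#positive) - (#negative) = 1 - 3 = -2.
Computing the Kauffman bracket via state sum. There are 2^4 = 16 states.
Each crossing splits two ways (0=vertical, 1=horizontal). The state's weight is A^(#A-smoothings - #B-smoothings) * d^(loops - 1).
  state 0000: A-exp=-2, loops=3, term = A^-2 * d^2
  state 0001: A-exp=+0, loops=2, term = A^0 * d^1
  state 0010: A-exp=-4, loops=2, term = A^-4 * d^1
  state 0011: A-exp=-2, loops=1, term = A^-2 * d^0
  state 0100: A-exp=+0, loops=2, term = A^0 * d^1
  state 0101: A-exp=+2, loops=3, term = A^2 * d^2
  state 0110: A-exp=-2, loops=1, term = A^-2 * d^0
  state 0111: A-exp=+0, loops=2, term = A^0 * d^1
  state 1000: A-exp=+0, loops=2, term = A^0 * d^1
  state 1001: A-exp=+2, loops=3, term = A^2 * d^2
  state 1010: A-exp=-2, loops=1, term = A^-2 * d^0
  state 1011: A-exp=+0, loops=2, term = A^0 * d^1
  state 1100: A-exp=+2, loops=3, term = A^2 * d^2
  state 1101: A-exp=+4, loops=4, term = A^4 * d^3
  state 1110: A-exp=+0, loops=2, term = A^0 * d^1
  state 1111: A-exp=+2, loops=3, term = A^2 * d^2
Collect the terms by A-exponent (count of states per loop number):
Powers of d = -A^2 - A^-2: d^2 = A^4 + 2 + A^-4; d^3 = -A^6 - 3*A^2 - 3*A^-2 - A^-6.
  A^4 * (d^3) = -A^10 - 3*A^6 - 3*A^2 - A^-2
  A^2 * (4*d^2) = 4*A^6 + 8*A^2 + 4*A^-2
  A^0 * (6*d) = -6*A^2 - 6*A^-2
  A^-2 * (3 + d^2) = A^2 + 5*A^-2 + A^-6
  A^-4 * (d) = -A^-2 - A^-6
Summing the groups: <K> = -A^10 + A^6 + A^-2
Normalise by the writhe: (-A^3)^(-w) = (-A^3)^(2) = A^6, so f(A) = A^6 * <K> = -A^16 + A^12 + A^4.
Substitute A = t^(-1/4), i.e. A^e → t^(-e/4): V(t) = t^-1 + t^-3 - t^-4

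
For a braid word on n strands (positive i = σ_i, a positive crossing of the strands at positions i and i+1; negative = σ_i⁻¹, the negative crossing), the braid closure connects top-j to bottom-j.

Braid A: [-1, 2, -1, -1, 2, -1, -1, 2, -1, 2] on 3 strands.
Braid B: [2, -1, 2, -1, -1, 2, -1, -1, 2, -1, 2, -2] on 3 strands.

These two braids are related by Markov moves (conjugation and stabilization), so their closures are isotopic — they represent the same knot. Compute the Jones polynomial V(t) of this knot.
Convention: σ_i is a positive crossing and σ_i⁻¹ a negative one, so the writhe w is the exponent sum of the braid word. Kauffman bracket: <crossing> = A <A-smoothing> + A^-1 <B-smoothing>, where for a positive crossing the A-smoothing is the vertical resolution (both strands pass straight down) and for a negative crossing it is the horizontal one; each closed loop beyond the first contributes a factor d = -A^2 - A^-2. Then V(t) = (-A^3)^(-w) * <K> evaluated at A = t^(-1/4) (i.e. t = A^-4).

Markov-equivalent braids have isotopic closures, hence identical knot invariants. Strip the Markov moves from each word to reach a common short braid β, then compute V(t) once on β.
Braid A: s1^-1 s2 s1^-1 s1^-1 s2 s1^-1 s1^-1 s2 s1^-1 s2 on 3 strands has no conjugating prefix/suffix or stabilization to strip; take β = s1^-1 s2 s1^-1 s1^-1 s2 s1^-1 s1^-1 s2 s1^-1 s2.
Braid B: s2 s1^-1 s2 s1^-1 s1^-1 s2 s1^-1 s1^-1 s2 s1^-1 s2 s2^-1 on 3 strands reduces by inverse Markov moves (closure unchanged at each step):
  Deconjugate: the word is γ·β·γ⁻¹ with γ = s2 (prefix) and γ⁻¹ = s2^-1 (suffix); strip both.
Reduced to β = s1^-1 s2 s1^-1 s1^-1 s2 s1^-1 s1^-1 s2 s1^-1 s2 on 3 strands, 10 crossings.
Both give the same β = s1^-1 s2 s1^-1 s1^-1 s2 s1^-1 s1^-1 s2 s1^-1 s2 on 3 strands, so one state sum suffices:
Braid: s1^-1 s2 s1^-1 s1^-1 s2 s1^-1 s1^-1 s2 s1^-1 s2 on 3 strands, 10 crossings.
Writhe w = (#positive) - (#negative) = 4 - 6 = -2.
State-sum expansion of <K>. There are 2^10 = 1024 states.
Each crossing splits two ways (0=vertical, 1=horizontal). The state's weight is A^(#A-smoothings - #B-smoothings) * d^(loops - 1).
Tabulate the states by total A-exponent and number of loops L (A-exp: L × count):
  A^10: L=7 ×1
  A^8: L=6 ×10
  A^6: L=5 ×45
  A^4: L=4 ×118, L=6 ×2
  A^2: L=3 ×193, L=5 ×17
  A^0: L=2 ×192, L=4 ×59, L=6 ×1
  A^-2: L=1 ×95, L=3 ×108, L=5 ×7
  A^-4: L=2 ×95, L=4 ×25
  A^-6: L=3 ×43, L=5 ×2
  A^-8: L=4 ×10
  A^-10: L=5 ×1
Each group contributes A^e * Σ count * d^(L-1):
Powers of d = -A^2 - A^-2: d^2 = A^4 + 2 + A^-4; d^3 = -A^6 - 3*A^2 - 3*A^-2 - A^-6; d^4 = A^8 + 4*A^4 + 6 + 4*A^-4 + A^-8; d^5 = -A^10 - 5*A^6 - 10*A^2 - 10*A^-2 - 5*A^-6 - A^-10; d^6 = A^12 + 6*A^8 + 15*A^4 + 20 + 15*A^-4 + 6*A^-8 + A^-12.
  A^10 * (d^6) = A^22 + 6*A^18 + 15*A^14 + 20*A^10 + 15*A^6 + 6*A^2 + A^-2
  A^8 * (10*d^5) = -10*A^18 - 50*A^14 - 100*A^10 - 100*A^6 - 50*A^2 - 10*A^-2
  A^6 * (45*d^4) = 45*A^14 + 180*A^10 + 270*A^6 + 180*A^2 + 45*A^-2
  A^4 * (118*d^3 + 2*d^5) = -2*A^14 - 128*A^10 - 374*A^6 - 374*A^2 - 128*A^-2 - 2*A^-6
  A^2 * (193*d^2 + 17*d^4) = 17*A^10 + 261*A^6 + 488*A^2 + 261*A^-2 + 17*A^-6
  A^0 * (192*d + 59*d^3 + d^5) = -A^10 - 64*A^6 - 379*A^2 - 379*A^-2 - 64*A^-6 - A^-10
  A^-2 * (95 + 108*d^2 + 7*d^4) = 7*A^6 + 136*A^2 + 353*A^-2 + 136*A^-6 + 7*A^-10
  A^-4 * (95*d + 25*d^3) = -25*A^2 - 170*A^-2 - 170*A^-6 - 25*A^-10
  A^-6 * (43*d^2 + 2*d^4) = 2*A^2 + 51*A^-2 + 98*A^-6 + 51*A^-10 + 2*A^-14
  A^-8 * (10*d^3) = -10*A^-2 - 30*A^-6 - 30*A^-10 - 10*A^-14
  A^-10 * (d^4) = A^-2 + 4*A^-6 + 6*A^-10 + 4*A^-14 + A^-18
Summing the groups: <K> = A^22 - 4*A^18 + 8*A^14 - 12*A^10 + 15*A^6 - 16*A^2 + 15*A^-2 - 11*A^-6 + 8*A^-10 - 4*A^-14 + A^-18
Normalise by the writhe: (-A^3)^(-w) = (-A^3)^(2) = A^6, so f(A) = A^6 * <K> = A^28 - 4*A^24 + 8*A^20 - 12*A^16 + 15*A^12 - 16*A^8 + 15*A^4 - 11 + 8*A^-4 - 4*A^-8 + A^-12.
Substitute A = t^(-1/4), i.e. A^e → t^(-e/4): V(t) = t^3 - 4*t^2 + 8*t - 11 + 15*t^-1 - 16*t^-2 + 15*t^-3 - 12*t^-4 + 8*t^-5 - 4*t^-6 + t^-7

Answer: t^3 - 4*t^2 + 8*t - 11 + 15*t^-1 - 16*t^-2 + 15*t^-3 - 12*t^-4 + 8*t^-5 - 4*t^-6 + t^-7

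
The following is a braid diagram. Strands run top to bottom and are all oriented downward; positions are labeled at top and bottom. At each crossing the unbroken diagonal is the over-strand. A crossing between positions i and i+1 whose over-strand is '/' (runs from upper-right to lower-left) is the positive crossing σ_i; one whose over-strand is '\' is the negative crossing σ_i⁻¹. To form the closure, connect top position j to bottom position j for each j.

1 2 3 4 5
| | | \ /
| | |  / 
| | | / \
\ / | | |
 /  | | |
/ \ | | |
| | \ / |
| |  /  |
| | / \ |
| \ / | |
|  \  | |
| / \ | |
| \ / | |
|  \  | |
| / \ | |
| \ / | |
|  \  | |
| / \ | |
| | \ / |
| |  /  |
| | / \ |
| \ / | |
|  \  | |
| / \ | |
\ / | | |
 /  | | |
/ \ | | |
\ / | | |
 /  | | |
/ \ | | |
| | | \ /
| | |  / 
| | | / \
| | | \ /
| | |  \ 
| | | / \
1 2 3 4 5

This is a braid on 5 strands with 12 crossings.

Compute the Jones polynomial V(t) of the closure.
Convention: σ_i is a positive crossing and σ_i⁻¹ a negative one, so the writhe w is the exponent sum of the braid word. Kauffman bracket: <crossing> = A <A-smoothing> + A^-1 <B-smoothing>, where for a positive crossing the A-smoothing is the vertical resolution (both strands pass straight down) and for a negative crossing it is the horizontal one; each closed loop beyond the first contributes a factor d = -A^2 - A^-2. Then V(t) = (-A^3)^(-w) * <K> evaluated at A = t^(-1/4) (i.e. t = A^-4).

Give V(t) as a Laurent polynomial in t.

Reading the diagram top to bottom ('/'-over between positions i,i+1 = s_i, '\'-over = s_i^-1): braid word = s4 s1 s3 s2^-1 s2^-1 s2^-1 s3 s2^-1 s1 s1 s4 s4^-1.
The presented braid s4 s1 s3 s2^-1 s2^-1 s2^-1 s3 s2^-1 s1 s1 s4 s4^-1 on 5 strands reduces by inverse Markov moves (closure unchanged at each step):
  Deconjugate: the word is γ·β·γ⁻¹ with γ = s4 (prefix) and γ⁻¹ = s4^-1 (suffix); strip both.
  Destabilize: the word has the form β·s4 where s4 occurs only as the final letter (β ∈ B_4); drop it and the last strand → 4 strands.
Reduced to β = s1 s3 s2^-1 s2^-1 s2^-1 s3 s2^-1 s1 s1 on 4 strands, 9 crossings.
Compute on β:
Braid: s1 s3 s2^-1 s2^-1 s2^-1 s3 s2^-1 s1 s1 on 4 strands, 9 crossings.
Writhe w = (#positive) - (#negative) = 5 - 4 = 1.
Enumerate smoothing states for the bracket polynomial. There are 2^9 = 512 states.
Smooth each crossing (0=||, 1=⌣⌢); contribution A^(Σ sign_k(1-2s_k)) * d^(L-1).
Tabulate the states by total A-exponent and number of loops L (A-exp: L × count):
  A^9: L=6 ×1
  A^7: L=5 ×9
  A^5: L=4 ×33, L=6 ×3
  A^3: L=3 ×64, L=5 ×19, L=7 ×1
  A^1: L=2 ×68, L=4 ×52, L=6 ×6
  A^-1: L=1 ×33, L=3 ×75, L=5 ×18
  A^-3: L=2 ×51, L=4 ×32, L=6 ×1
  A^-5: L=3 ×32, L=5 ×4
  A^-7: L=4 ×9
  A^-9: L=5 ×1
Each group contributes A^e * Σ count * d^(L-1):
Powers of d = -A^2 - A^-2: d^2 = A^4 + 2 + A^-4; d^3 = -A^6 - 3*A^2 - 3*A^-2 - A^-6; d^4 = A^8 + 4*A^4 + 6 + 4*A^-4 + A^-8; d^5 = -A^10 - 5*A^6 - 10*A^2 - 10*A^-2 - 5*A^-6 - A^-10; d^6 = A^12 + 6*A^8 + 15*A^4 + 20 + 15*A^-4 + 6*A^-8 + A^-12.
  A^9 * (d^5) = -A^19 - 5*A^15 - 10*A^11 - 10*A^7 - 5*A^3 - A^-1
  A^7 * (9*d^4) = 9*A^15 + 36*A^11 + 54*A^7 + 36*A^3 + 9*A^-1
  A^5 * (33*d^3 + 3*d^5) = -3*A^15 - 48*A^11 - 129*A^7 - 129*A^3 - 48*A^-1 - 3*A^-5
  A^3 * (64*d^2 + 19*d^4 + d^6) = A^15 + 25*A^11 + 155*A^7 + 262*A^3 + 155*A^-1 + 25*A^-5 + A^-9
  A^1 * (68*d + 52*d^3 + 6*d^5) = -6*A^11 - 82*A^7 - 284*A^3 - 284*A^-1 - 82*A^-5 - 6*A^-9
  A^-1 * (33 + 75*d^2 + 18*d^4) = 18*A^7 + 147*A^3 + 291*A^-1 + 147*A^-5 + 18*A^-9
  A^-3 * (51*d + 32*d^3 + d^5) = -A^7 - 37*A^3 - 157*A^-1 - 157*A^-5 - 37*A^-9 - A^-13
  A^-5 * (32*d^2 + 4*d^4) = 4*A^3 + 48*A^-1 + 88*A^-5 + 48*A^-9 + 4*A^-13
  A^-7 * (9*d^3) = -9*A^-1 - 27*A^-5 - 27*A^-9 - 9*A^-13
  A^-9 * (d^4) = A^-1 + 4*A^-5 + 6*A^-9 + 4*A^-13 + A^-17
Summing the groups: <K> = -A^19 + 2*A^15 - 3*A^11 + 5*A^7 - 6*A^3 + 5*A^-1 - 5*A^-5 + 3*A^-9 - 2*A^-13 + A^-17
Normalise by the writhe: (-A^3)^(-w) = (-A^3)^(-1) = -A^-3, so f(A) = -A^-3 * <K> = A^16 - 2*A^12 + 3*A^8 - 5*A^4 + 6 - 5*A^-4 + 5*A^-8 - 3*A^-12 + 2*A^-16 - A^-20.
Substitute A = t^(-1/4), i.e. A^e → t^(-e/4): V(t) = -t^5 + 2*t^4 - 3*t^3 + 5*t^2 - 5*t + 6 - 5*t^-1 + 3*t^-2 - 2*t^-3 + t^-4

Answer: -t^5 + 2*t^4 - 3*t^3 + 5*t^2 - 5*t + 6 - 5*t^-1 + 3*t^-2 - 2*t^-3 + t^-4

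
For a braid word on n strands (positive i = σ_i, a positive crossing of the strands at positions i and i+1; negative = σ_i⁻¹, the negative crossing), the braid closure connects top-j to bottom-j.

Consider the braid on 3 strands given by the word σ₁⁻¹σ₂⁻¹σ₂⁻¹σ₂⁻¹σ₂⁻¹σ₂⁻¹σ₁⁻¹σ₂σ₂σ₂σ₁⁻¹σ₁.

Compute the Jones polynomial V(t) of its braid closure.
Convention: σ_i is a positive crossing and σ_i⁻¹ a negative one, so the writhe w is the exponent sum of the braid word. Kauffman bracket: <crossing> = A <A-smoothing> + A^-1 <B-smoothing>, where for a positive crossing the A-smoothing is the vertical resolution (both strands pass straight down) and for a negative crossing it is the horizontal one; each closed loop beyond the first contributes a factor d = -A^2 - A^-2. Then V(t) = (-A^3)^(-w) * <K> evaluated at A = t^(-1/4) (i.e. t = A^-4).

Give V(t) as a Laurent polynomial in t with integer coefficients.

-1 + 2*t^-1 - 2*t^-2 + 4*t^-3 - 3*t^-4 + 3*t^-5 - 2*t^-6 + t^-7 - t^-8

Derivation:
The presented braid s1^-1 s2^-1 s2^-1 s2^-1 s2^-1 s2^-1 s1^-1 s2 s2 s2 s1^-1 s1 on 3 strands reduces by inverse Markov moves (closure unchanged at each step):
  Deconjugate: the word is γ·β·γ⁻¹ with γ = s1^-1 (prefix) and γ⁻¹ = s1 (suffix); strip both.
Reduced to β = s2^-1 s2^-1 s2^-1 s2^-1 s2^-1 s1^-1 s2 s2 s2 s1^-1 on 3 strands, 10 crossings.
Compute on β:
Braid: s2^-1 s2^-1 s2^-1 s2^-1 s2^-1 s1^-1 s2 s2 s2 s1^-1 on 3 strands, 10 crossings.
Writhe w = (#positive) - (#negative) = 3 - 7 = -4.
Enumerate smoothing states for the bracket polynomial. There are 2^10 = 1024 states.
Each crossing splits two ways (0=vertical, 1=horizontal). The state's weight is A^(#A-smoothings - #B-smoothings) * d^(loops - 1).
Tabulate the states by total A-exponent and number of loops L (A-exp: L × count):
  A^10: L=6 ×1
  A^8: L=5 ×10
  A^6: L=4 ×35, L=6 ×10
  A^4: L=3 ×60, L=5 ×50, L=7 ×10
  A^2: L=2 ×55, L=4 ×100, L=6 ×50, L=8 ×5
  A^0: L=1 ×25, L=3 ×101, L=5 ×100, L=7 ×25, L=9 ×1
  A^-2: L=2 ×55, L=4 ×100, L=6 ×50, L=8 ×5
  A^-4: L=1 ×6, L=3 ×54, L=5 ×50, L=7 ×10
  A^-6: L=2 ×9, L=4 ×26, L=6 ×10
  A^-8: L=3 ×5, L=5 ×5
  A^-10: L=4 ×1
Each group contributes A^e * Σ count * d^(L-1):
Powers of d = -A^2 - A^-2: d^2 = A^4 + 2 + A^-4; d^3 = -A^6 - 3*A^2 - 3*A^-2 - A^-6; d^4 = A^8 + 4*A^4 + 6 + 4*A^-4 + A^-8; d^5 = -A^10 - 5*A^6 - 10*A^2 - 10*A^-2 - 5*A^-6 - A^-10; d^6 = A^12 + 6*A^8 + 15*A^4 + 20 + 15*A^-4 + 6*A^-8 + A^-12; d^7 = -A^14 - 7*A^10 - 21*A^6 - 35*A^2 - 35*A^-2 - 21*A^-6 - 7*A^-10 - A^-14; d^8 = A^16 + 8*A^12 + 28*A^8 + 56*A^4 + 70 + 56*A^-4 + 28*A^-8 + 8*A^-12 + A^-16.
  A^10 * (d^5) = -A^20 - 5*A^16 - 10*A^12 - 10*A^8 - 5*A^4 - 1
  A^8 * (10*d^4) = 10*A^16 + 40*A^12 + 60*A^8 + 40*A^4 + 10
  A^6 * (35*d^3 + 10*d^5) = -10*A^16 - 85*A^12 - 205*A^8 - 205*A^4 - 85 - 10*A^-4
  A^4 * (60*d^2 + 50*d^4 + 10*d^6) = 10*A^16 + 110*A^12 + 410*A^8 + 620*A^4 + 410 + 110*A^-4 + 10*A^-8
  A^2 * (55*d + 100*d^3 + 50*d^5 + 5*d^7) = -5*A^16 - 85*A^12 - 455*A^8 - 1030*A^4 - 1030 - 455*A^-4 - 85*A^-8 - 5*A^-12
  A^0 * (25 + 101*d^2 + 100*d^4 + 25*d^6 + d^8) = A^16 + 33*A^12 + 278*A^8 + 932*A^4 + 1397 + 932*A^-4 + 278*A^-8 + 33*A^-12 + A^-16
  A^-2 * (55*d + 100*d^3 + 50*d^5 + 5*d^7) = -5*A^12 - 85*A^8 - 455*A^4 - 1030 - 1030*A^-4 - 455*A^-8 - 85*A^-12 - 5*A^-16
  A^-4 * (6 + 54*d^2 + 50*d^4 + 10*d^6) = 10*A^8 + 110*A^4 + 404 + 614*A^-4 + 404*A^-8 + 110*A^-12 + 10*A^-16
  A^-6 * (9*d + 26*d^3 + 10*d^5) = -10*A^4 - 76 - 187*A^-4 - 187*A^-8 - 76*A^-12 - 10*A^-16
  A^-8 * (5*d^2 + 5*d^4) = 5 + 25*A^-4 + 40*A^-8 + 25*A^-12 + 5*A^-16
  A^-10 * (d^3) = -A^-4 - 3*A^-8 - 3*A^-12 - A^-16
Summing the groups: <K> = -A^20 + A^16 - 2*A^12 + 3*A^8 - 3*A^4 + 4 - 2*A^-4 + 2*A^-8 - A^-12
Normalise by the writhe: (-A^3)^(-w) = (-A^3)^(4) = A^12, so f(A) = A^12 * <K> = -A^32 + A^28 - 2*A^24 + 3*A^20 - 3*A^16 + 4*A^12 - 2*A^8 + 2*A^4 - 1.
Substitute A = t^(-1/4), i.e. A^e → t^(-e/4): V(t) = -1 + 2*t^-1 - 2*t^-2 + 4*t^-3 - 3*t^-4 + 3*t^-5 - 2*t^-6 + t^-7 - t^-8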